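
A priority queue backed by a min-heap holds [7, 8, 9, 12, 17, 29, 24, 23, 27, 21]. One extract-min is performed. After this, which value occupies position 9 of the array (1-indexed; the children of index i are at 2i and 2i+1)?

remove root 7; move last element 21 to root → [21, 8, 9, 12, 17, 29, 24, 23, 27]
21 vs smaller child 8 at index 2, swap → [8, 21, 9, 12, 17, 29, 24, 23, 27]
21 vs smaller child 12 at index 4, swap → [8, 12, 9, 21, 17, 29, 24, 23, 27]
resulting array: [8, 12, 9, 21, 17, 29, 24, 23, 27]

27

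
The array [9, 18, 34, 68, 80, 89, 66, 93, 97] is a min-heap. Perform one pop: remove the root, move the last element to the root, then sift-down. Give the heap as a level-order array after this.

[18, 68, 34, 93, 80, 89, 66, 97]

remove root 9; move last element 97 to root → [97, 18, 34, 68, 80, 89, 66, 93]
97 vs smaller child 18 at index 1, swap → [18, 97, 34, 68, 80, 89, 66, 93]
97 vs smaller child 68 at index 3, swap → [18, 68, 34, 97, 80, 89, 66, 93]
97 vs only child 93 at index 7, swap → [18, 68, 34, 93, 80, 89, 66, 97]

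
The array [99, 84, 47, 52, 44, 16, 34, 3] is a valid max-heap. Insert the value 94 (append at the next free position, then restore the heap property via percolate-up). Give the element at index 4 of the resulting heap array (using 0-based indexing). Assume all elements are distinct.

44

append 94 at index 8 → [99, 84, 47, 52, 44, 16, 34, 3, 94]
94 > parent 52 at index 3, swap → [99, 84, 47, 94, 44, 16, 34, 3, 52]
94 > parent 84 at index 1, swap → [99, 94, 47, 84, 44, 16, 34, 3, 52]
resulting array: [99, 94, 47, 84, 44, 16, 34, 3, 52]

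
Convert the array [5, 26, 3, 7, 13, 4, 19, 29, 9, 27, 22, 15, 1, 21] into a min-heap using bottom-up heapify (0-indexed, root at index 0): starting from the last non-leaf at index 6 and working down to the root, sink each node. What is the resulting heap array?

[1, 7, 3, 9, 13, 4, 19, 29, 26, 27, 22, 15, 5, 21]

sift down from index 6: already satisfies heap property
sift down from index 5:
  4 vs smaller child 1 at index 12, swap → [5, 26, 3, 7, 13, 1, 19, 29, 9, 27, 22, 15, 4, 21]
sift down from index 4: already satisfies heap property
sift down from index 3: already satisfies heap property
sift down from index 2:
  3 vs smaller child 1 at index 5, swap → [5, 26, 1, 7, 13, 3, 19, 29, 9, 27, 22, 15, 4, 21]
sift down from index 1:
  26 vs smaller child 7 at index 3, swap → [5, 7, 1, 26, 13, 3, 19, 29, 9, 27, 22, 15, 4, 21]
  26 vs smaller child 9 at index 8, swap → [5, 7, 1, 9, 13, 3, 19, 29, 26, 27, 22, 15, 4, 21]
sift down from index 0:
  5 vs smaller child 1 at index 2, swap → [1, 7, 5, 9, 13, 3, 19, 29, 26, 27, 22, 15, 4, 21]
  5 vs smaller child 3 at index 5, swap → [1, 7, 3, 9, 13, 5, 19, 29, 26, 27, 22, 15, 4, 21]
  5 vs smaller child 4 at index 12, swap → [1, 7, 3, 9, 13, 4, 19, 29, 26, 27, 22, 15, 5, 21]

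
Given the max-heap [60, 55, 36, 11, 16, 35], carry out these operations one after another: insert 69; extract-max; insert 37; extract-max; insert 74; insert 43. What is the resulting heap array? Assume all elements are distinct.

[74, 43, 55, 36, 16, 35, 37, 11]

insert 69:
  append 69 at index 6 → [60, 55, 36, 11, 16, 35, 69]
  69 > parent 36 at index 2, swap → [60, 55, 69, 11, 16, 35, 36]
  69 > parent 60 at index 0, swap → [69, 55, 60, 11, 16, 35, 36]
extract-max → returns 69:
  remove root 69; move last element 36 to root → [36, 55, 60, 11, 16, 35]
  36 vs larger child 60 at index 2, swap → [60, 55, 36, 11, 16, 35]
insert 37:
  append 37 at index 6 → [60, 55, 36, 11, 16, 35, 37]
  37 > parent 36 at index 2, swap → [60, 55, 37, 11, 16, 35, 36]
extract-max → returns 60:
  remove root 60; move last element 36 to root → [36, 55, 37, 11, 16, 35]
  36 vs larger child 55 at index 1, swap → [55, 36, 37, 11, 16, 35]
insert 74:
  append 74 at index 6 → [55, 36, 37, 11, 16, 35, 74]
  74 > parent 37 at index 2, swap → [55, 36, 74, 11, 16, 35, 37]
  74 > parent 55 at index 0, swap → [74, 36, 55, 11, 16, 35, 37]
insert 43:
  append 43 at index 7 → [74, 36, 55, 11, 16, 35, 37, 43]
  43 > parent 11 at index 3, swap → [74, 36, 55, 43, 16, 35, 37, 11]
  43 > parent 36 at index 1, swap → [74, 43, 55, 36, 16, 35, 37, 11]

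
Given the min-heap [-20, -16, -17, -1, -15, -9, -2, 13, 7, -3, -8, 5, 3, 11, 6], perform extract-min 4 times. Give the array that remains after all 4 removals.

extract-min #1 returns -20:
  remove root -20; move last element 6 to root → [6, -16, -17, -1, -15, -9, -2, 13, 7, -3, -8, 5, 3, 11]
  6 vs smaller child -17 at index 2, swap → [-17, -16, 6, -1, -15, -9, -2, 13, 7, -3, -8, 5, 3, 11]
  6 vs smaller child -9 at index 5, swap → [-17, -16, -9, -1, -15, 6, -2, 13, 7, -3, -8, 5, 3, 11]
  6 vs smaller child 3 at index 12, swap → [-17, -16, -9, -1, -15, 3, -2, 13, 7, -3, -8, 5, 6, 11]
extract-min #2 returns -17:
  remove root -17; move last element 11 to root → [11, -16, -9, -1, -15, 3, -2, 13, 7, -3, -8, 5, 6]
  11 vs smaller child -16 at index 1, swap → [-16, 11, -9, -1, -15, 3, -2, 13, 7, -3, -8, 5, 6]
  11 vs smaller child -15 at index 4, swap → [-16, -15, -9, -1, 11, 3, -2, 13, 7, -3, -8, 5, 6]
  11 vs smaller child -8 at index 10, swap → [-16, -15, -9, -1, -8, 3, -2, 13, 7, -3, 11, 5, 6]
extract-min #3 returns -16:
  remove root -16; move last element 6 to root → [6, -15, -9, -1, -8, 3, -2, 13, 7, -3, 11, 5]
  6 vs smaller child -15 at index 1, swap → [-15, 6, -9, -1, -8, 3, -2, 13, 7, -3, 11, 5]
  6 vs smaller child -8 at index 4, swap → [-15, -8, -9, -1, 6, 3, -2, 13, 7, -3, 11, 5]
  6 vs smaller child -3 at index 9, swap → [-15, -8, -9, -1, -3, 3, -2, 13, 7, 6, 11, 5]
extract-min #4 returns -15:
  remove root -15; move last element 5 to root → [5, -8, -9, -1, -3, 3, -2, 13, 7, 6, 11]
  5 vs smaller child -9 at index 2, swap → [-9, -8, 5, -1, -3, 3, -2, 13, 7, 6, 11]
  5 vs smaller child -2 at index 6, swap → [-9, -8, -2, -1, -3, 3, 5, 13, 7, 6, 11]

[-9, -8, -2, -1, -3, 3, 5, 13, 7, 6, 11]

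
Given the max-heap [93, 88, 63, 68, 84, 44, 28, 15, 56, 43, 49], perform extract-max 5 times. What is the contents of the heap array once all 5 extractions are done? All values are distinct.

extract-max #1 returns 93:
  remove root 93; move last element 49 to root → [49, 88, 63, 68, 84, 44, 28, 15, 56, 43]
  49 vs larger child 88 at index 1, swap → [88, 49, 63, 68, 84, 44, 28, 15, 56, 43]
  49 vs larger child 84 at index 4, swap → [88, 84, 63, 68, 49, 44, 28, 15, 56, 43]
extract-max #2 returns 88:
  remove root 88; move last element 43 to root → [43, 84, 63, 68, 49, 44, 28, 15, 56]
  43 vs larger child 84 at index 1, swap → [84, 43, 63, 68, 49, 44, 28, 15, 56]
  43 vs larger child 68 at index 3, swap → [84, 68, 63, 43, 49, 44, 28, 15, 56]
  43 vs larger child 56 at index 8, swap → [84, 68, 63, 56, 49, 44, 28, 15, 43]
extract-max #3 returns 84:
  remove root 84; move last element 43 to root → [43, 68, 63, 56, 49, 44, 28, 15]
  43 vs larger child 68 at index 1, swap → [68, 43, 63, 56, 49, 44, 28, 15]
  43 vs larger child 56 at index 3, swap → [68, 56, 63, 43, 49, 44, 28, 15]
extract-max #4 returns 68:
  remove root 68; move last element 15 to root → [15, 56, 63, 43, 49, 44, 28]
  15 vs larger child 63 at index 2, swap → [63, 56, 15, 43, 49, 44, 28]
  15 vs larger child 44 at index 5, swap → [63, 56, 44, 43, 49, 15, 28]
extract-max #5 returns 63:
  remove root 63; move last element 28 to root → [28, 56, 44, 43, 49, 15]
  28 vs larger child 56 at index 1, swap → [56, 28, 44, 43, 49, 15]
  28 vs larger child 49 at index 4, swap → [56, 49, 44, 43, 28, 15]

[56, 49, 44, 43, 28, 15]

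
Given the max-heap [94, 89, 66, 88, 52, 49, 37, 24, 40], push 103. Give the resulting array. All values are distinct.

[103, 94, 66, 88, 89, 49, 37, 24, 40, 52]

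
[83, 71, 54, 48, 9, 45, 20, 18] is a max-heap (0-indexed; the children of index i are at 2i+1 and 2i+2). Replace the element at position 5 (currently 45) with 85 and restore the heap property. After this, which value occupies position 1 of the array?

set index 5 from 45 to 85 → [83, 71, 54, 48, 9, 85, 20, 18]
85 > parent 54 at index 2, swap → [83, 71, 85, 48, 9, 54, 20, 18]
85 > parent 83 at index 0, swap → [85, 71, 83, 48, 9, 54, 20, 18]
resulting array: [85, 71, 83, 48, 9, 54, 20, 18]

71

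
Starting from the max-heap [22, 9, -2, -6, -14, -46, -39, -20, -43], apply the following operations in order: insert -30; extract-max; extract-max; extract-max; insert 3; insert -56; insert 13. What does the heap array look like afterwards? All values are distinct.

[13, 3, -39, -14, -6, -46, -43, -20, -56, -30]

insert -30:
  append -30 at index 9 → [22, 9, -2, -6, -14, -46, -39, -20, -43, -30] (no swap needed)
extract-max → returns 22:
  remove root 22; move last element -30 to root → [-30, 9, -2, -6, -14, -46, -39, -20, -43]
  -30 vs larger child 9 at index 1, swap → [9, -30, -2, -6, -14, -46, -39, -20, -43]
  -30 vs larger child -6 at index 3, swap → [9, -6, -2, -30, -14, -46, -39, -20, -43]
  -30 vs larger child -20 at index 7, swap → [9, -6, -2, -20, -14, -46, -39, -30, -43]
extract-max → returns 9:
  remove root 9; move last element -43 to root → [-43, -6, -2, -20, -14, -46, -39, -30]
  -43 vs larger child -2 at index 2, swap → [-2, -6, -43, -20, -14, -46, -39, -30]
  -43 vs larger child -39 at index 6, swap → [-2, -6, -39, -20, -14, -46, -43, -30]
extract-max → returns -2:
  remove root -2; move last element -30 to root → [-30, -6, -39, -20, -14, -46, -43]
  -30 vs larger child -6 at index 1, swap → [-6, -30, -39, -20, -14, -46, -43]
  -30 vs larger child -14 at index 4, swap → [-6, -14, -39, -20, -30, -46, -43]
insert 3:
  append 3 at index 7 → [-6, -14, -39, -20, -30, -46, -43, 3]
  3 > parent -20 at index 3, swap → [-6, -14, -39, 3, -30, -46, -43, -20]
  3 > parent -14 at index 1, swap → [-6, 3, -39, -14, -30, -46, -43, -20]
  3 > parent -6 at index 0, swap → [3, -6, -39, -14, -30, -46, -43, -20]
insert -56:
  append -56 at index 8 → [3, -6, -39, -14, -30, -46, -43, -20, -56] (no swap needed)
insert 13:
  append 13 at index 9 → [3, -6, -39, -14, -30, -46, -43, -20, -56, 13]
  13 > parent -30 at index 4, swap → [3, -6, -39, -14, 13, -46, -43, -20, -56, -30]
  13 > parent -6 at index 1, swap → [3, 13, -39, -14, -6, -46, -43, -20, -56, -30]
  13 > parent 3 at index 0, swap → [13, 3, -39, -14, -6, -46, -43, -20, -56, -30]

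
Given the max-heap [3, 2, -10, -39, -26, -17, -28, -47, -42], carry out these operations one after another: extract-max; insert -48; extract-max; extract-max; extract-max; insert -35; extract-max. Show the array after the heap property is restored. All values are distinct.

extract-max → returns 3:
  remove root 3; move last element -42 to root → [-42, 2, -10, -39, -26, -17, -28, -47]
  -42 vs larger child 2 at index 1, swap → [2, -42, -10, -39, -26, -17, -28, -47]
  -42 vs larger child -26 at index 4, swap → [2, -26, -10, -39, -42, -17, -28, -47]
insert -48:
  append -48 at index 8 → [2, -26, -10, -39, -42, -17, -28, -47, -48] (no swap needed)
extract-max → returns 2:
  remove root 2; move last element -48 to root → [-48, -26, -10, -39, -42, -17, -28, -47]
  -48 vs larger child -10 at index 2, swap → [-10, -26, -48, -39, -42, -17, -28, -47]
  -48 vs larger child -17 at index 5, swap → [-10, -26, -17, -39, -42, -48, -28, -47]
extract-max → returns -10:
  remove root -10; move last element -47 to root → [-47, -26, -17, -39, -42, -48, -28]
  -47 vs larger child -17 at index 2, swap → [-17, -26, -47, -39, -42, -48, -28]
  -47 vs larger child -28 at index 6, swap → [-17, -26, -28, -39, -42, -48, -47]
extract-max → returns -17:
  remove root -17; move last element -47 to root → [-47, -26, -28, -39, -42, -48]
  -47 vs larger child -26 at index 1, swap → [-26, -47, -28, -39, -42, -48]
  -47 vs larger child -39 at index 3, swap → [-26, -39, -28, -47, -42, -48]
insert -35:
  append -35 at index 6 → [-26, -39, -28, -47, -42, -48, -35] (no swap needed)
extract-max → returns -26:
  remove root -26; move last element -35 to root → [-35, -39, -28, -47, -42, -48]
  -35 vs larger child -28 at index 2, swap → [-28, -39, -35, -47, -42, -48]

[-28, -39, -35, -47, -42, -48]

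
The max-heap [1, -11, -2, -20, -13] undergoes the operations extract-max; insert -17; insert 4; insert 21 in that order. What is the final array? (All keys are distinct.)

[21, -11, 4, -20, -17, -13, -2]

extract-max → returns 1:
  remove root 1; move last element -13 to root → [-13, -11, -2, -20]
  -13 vs larger child -2 at index 2, swap → [-2, -11, -13, -20]
insert -17:
  append -17 at index 4 → [-2, -11, -13, -20, -17] (no swap needed)
insert 4:
  append 4 at index 5 → [-2, -11, -13, -20, -17, 4]
  4 > parent -13 at index 2, swap → [-2, -11, 4, -20, -17, -13]
  4 > parent -2 at index 0, swap → [4, -11, -2, -20, -17, -13]
insert 21:
  append 21 at index 6 → [4, -11, -2, -20, -17, -13, 21]
  21 > parent -2 at index 2, swap → [4, -11, 21, -20, -17, -13, -2]
  21 > parent 4 at index 0, swap → [21, -11, 4, -20, -17, -13, -2]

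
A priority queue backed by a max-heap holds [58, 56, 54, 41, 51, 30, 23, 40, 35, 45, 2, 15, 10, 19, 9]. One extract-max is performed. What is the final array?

[56, 51, 54, 41, 45, 30, 23, 40, 35, 9, 2, 15, 10, 19]

remove root 58; move last element 9 to root → [9, 56, 54, 41, 51, 30, 23, 40, 35, 45, 2, 15, 10, 19]
9 vs larger child 56 at index 1, swap → [56, 9, 54, 41, 51, 30, 23, 40, 35, 45, 2, 15, 10, 19]
9 vs larger child 51 at index 4, swap → [56, 51, 54, 41, 9, 30, 23, 40, 35, 45, 2, 15, 10, 19]
9 vs larger child 45 at index 9, swap → [56, 51, 54, 41, 45, 30, 23, 40, 35, 9, 2, 15, 10, 19]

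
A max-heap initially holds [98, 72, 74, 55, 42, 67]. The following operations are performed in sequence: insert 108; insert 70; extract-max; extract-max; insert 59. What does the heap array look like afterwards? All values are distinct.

insert 108:
  append 108 at index 6 → [98, 72, 74, 55, 42, 67, 108]
  108 > parent 74 at index 2, swap → [98, 72, 108, 55, 42, 67, 74]
  108 > parent 98 at index 0, swap → [108, 72, 98, 55, 42, 67, 74]
insert 70:
  append 70 at index 7 → [108, 72, 98, 55, 42, 67, 74, 70]
  70 > parent 55 at index 3, swap → [108, 72, 98, 70, 42, 67, 74, 55]
extract-max → returns 108:
  remove root 108; move last element 55 to root → [55, 72, 98, 70, 42, 67, 74]
  55 vs larger child 98 at index 2, swap → [98, 72, 55, 70, 42, 67, 74]
  55 vs larger child 74 at index 6, swap → [98, 72, 74, 70, 42, 67, 55]
extract-max → returns 98:
  remove root 98; move last element 55 to root → [55, 72, 74, 70, 42, 67]
  55 vs larger child 74 at index 2, swap → [74, 72, 55, 70, 42, 67]
  55 vs only child 67 at index 5, swap → [74, 72, 67, 70, 42, 55]
insert 59:
  append 59 at index 6 → [74, 72, 67, 70, 42, 55, 59] (no swap needed)

[74, 72, 67, 70, 42, 55, 59]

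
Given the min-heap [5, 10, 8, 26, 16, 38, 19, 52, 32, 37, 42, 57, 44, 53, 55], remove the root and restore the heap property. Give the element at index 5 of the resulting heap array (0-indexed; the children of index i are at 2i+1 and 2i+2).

38

remove root 5; move last element 55 to root → [55, 10, 8, 26, 16, 38, 19, 52, 32, 37, 42, 57, 44, 53]
55 vs smaller child 8 at index 2, swap → [8, 10, 55, 26, 16, 38, 19, 52, 32, 37, 42, 57, 44, 53]
55 vs smaller child 19 at index 6, swap → [8, 10, 19, 26, 16, 38, 55, 52, 32, 37, 42, 57, 44, 53]
55 vs only child 53 at index 13, swap → [8, 10, 19, 26, 16, 38, 53, 52, 32, 37, 42, 57, 44, 55]
resulting array: [8, 10, 19, 26, 16, 38, 53, 52, 32, 37, 42, 57, 44, 55]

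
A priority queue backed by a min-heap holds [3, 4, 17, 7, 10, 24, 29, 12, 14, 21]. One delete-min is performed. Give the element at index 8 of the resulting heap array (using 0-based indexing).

14

remove root 3; move last element 21 to root → [21, 4, 17, 7, 10, 24, 29, 12, 14]
21 vs smaller child 4 at index 1, swap → [4, 21, 17, 7, 10, 24, 29, 12, 14]
21 vs smaller child 7 at index 3, swap → [4, 7, 17, 21, 10, 24, 29, 12, 14]
21 vs smaller child 12 at index 7, swap → [4, 7, 17, 12, 10, 24, 29, 21, 14]
resulting array: [4, 7, 17, 12, 10, 24, 29, 21, 14]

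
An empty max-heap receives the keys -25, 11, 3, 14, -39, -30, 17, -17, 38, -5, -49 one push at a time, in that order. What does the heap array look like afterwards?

Insert -25:
  append -25 at index 0 → [-25] (no swap needed)
Insert 11:
  append 11 at index 1 → [-25, 11]
  11 > parent -25 at index 0, swap → [11, -25]
Insert 3:
  append 3 at index 2 → [11, -25, 3] (no swap needed)
Insert 14:
  append 14 at index 3 → [11, -25, 3, 14]
  14 > parent -25 at index 1, swap → [11, 14, 3, -25]
  14 > parent 11 at index 0, swap → [14, 11, 3, -25]
Insert -39:
  append -39 at index 4 → [14, 11, 3, -25, -39] (no swap needed)
Insert -30:
  append -30 at index 5 → [14, 11, 3, -25, -39, -30] (no swap needed)
Insert 17:
  append 17 at index 6 → [14, 11, 3, -25, -39, -30, 17]
  17 > parent 3 at index 2, swap → [14, 11, 17, -25, -39, -30, 3]
  17 > parent 14 at index 0, swap → [17, 11, 14, -25, -39, -30, 3]
Insert -17:
  append -17 at index 7 → [17, 11, 14, -25, -39, -30, 3, -17]
  -17 > parent -25 at index 3, swap → [17, 11, 14, -17, -39, -30, 3, -25]
Insert 38:
  append 38 at index 8 → [17, 11, 14, -17, -39, -30, 3, -25, 38]
  38 > parent -17 at index 3, swap → [17, 11, 14, 38, -39, -30, 3, -25, -17]
  38 > parent 11 at index 1, swap → [17, 38, 14, 11, -39, -30, 3, -25, -17]
  38 > parent 17 at index 0, swap → [38, 17, 14, 11, -39, -30, 3, -25, -17]
Insert -5:
  append -5 at index 9 → [38, 17, 14, 11, -39, -30, 3, -25, -17, -5]
  -5 > parent -39 at index 4, swap → [38, 17, 14, 11, -5, -30, 3, -25, -17, -39]
Insert -49:
  append -49 at index 10 → [38, 17, 14, 11, -5, -30, 3, -25, -17, -39, -49] (no swap needed)

[38, 17, 14, 11, -5, -30, 3, -25, -17, -39, -49]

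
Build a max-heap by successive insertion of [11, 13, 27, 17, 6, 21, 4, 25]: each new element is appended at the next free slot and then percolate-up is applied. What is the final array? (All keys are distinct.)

[27, 25, 21, 17, 6, 13, 4, 11]

Insert 11:
  append 11 at index 0 → [11] (no swap needed)
Insert 13:
  append 13 at index 1 → [11, 13]
  13 > parent 11 at index 0, swap → [13, 11]
Insert 27:
  append 27 at index 2 → [13, 11, 27]
  27 > parent 13 at index 0, swap → [27, 11, 13]
Insert 17:
  append 17 at index 3 → [27, 11, 13, 17]
  17 > parent 11 at index 1, swap → [27, 17, 13, 11]
Insert 6:
  append 6 at index 4 → [27, 17, 13, 11, 6] (no swap needed)
Insert 21:
  append 21 at index 5 → [27, 17, 13, 11, 6, 21]
  21 > parent 13 at index 2, swap → [27, 17, 21, 11, 6, 13]
Insert 4:
  append 4 at index 6 → [27, 17, 21, 11, 6, 13, 4] (no swap needed)
Insert 25:
  append 25 at index 7 → [27, 17, 21, 11, 6, 13, 4, 25]
  25 > parent 11 at index 3, swap → [27, 17, 21, 25, 6, 13, 4, 11]
  25 > parent 17 at index 1, swap → [27, 25, 21, 17, 6, 13, 4, 11]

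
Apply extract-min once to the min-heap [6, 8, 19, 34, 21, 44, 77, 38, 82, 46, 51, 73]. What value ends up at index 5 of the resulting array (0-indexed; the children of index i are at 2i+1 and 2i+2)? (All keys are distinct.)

remove root 6; move last element 73 to root → [73, 8, 19, 34, 21, 44, 77, 38, 82, 46, 51]
73 vs smaller child 8 at index 1, swap → [8, 73, 19, 34, 21, 44, 77, 38, 82, 46, 51]
73 vs smaller child 21 at index 4, swap → [8, 21, 19, 34, 73, 44, 77, 38, 82, 46, 51]
73 vs smaller child 46 at index 9, swap → [8, 21, 19, 34, 46, 44, 77, 38, 82, 73, 51]
resulting array: [8, 21, 19, 34, 46, 44, 77, 38, 82, 73, 51]

44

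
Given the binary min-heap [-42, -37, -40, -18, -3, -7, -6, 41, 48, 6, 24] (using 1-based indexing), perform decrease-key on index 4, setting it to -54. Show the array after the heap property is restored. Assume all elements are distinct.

[-54, -42, -40, -37, -3, -7, -6, 41, 48, 6, 24]

set index 4 from -18 to -54 → [-42, -37, -40, -54, -3, -7, -6, 41, 48, 6, 24]
-54 < parent -37 at index 2, swap → [-42, -54, -40, -37, -3, -7, -6, 41, 48, 6, 24]
-54 < parent -42 at index 1, swap → [-54, -42, -40, -37, -3, -7, -6, 41, 48, 6, 24]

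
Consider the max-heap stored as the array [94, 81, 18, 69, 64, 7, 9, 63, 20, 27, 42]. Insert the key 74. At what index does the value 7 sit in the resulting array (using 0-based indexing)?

11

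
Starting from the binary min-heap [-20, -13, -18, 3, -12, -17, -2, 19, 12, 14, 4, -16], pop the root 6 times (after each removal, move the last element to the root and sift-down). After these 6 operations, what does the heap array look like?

[-2, 3, 4, 19, 12, 14]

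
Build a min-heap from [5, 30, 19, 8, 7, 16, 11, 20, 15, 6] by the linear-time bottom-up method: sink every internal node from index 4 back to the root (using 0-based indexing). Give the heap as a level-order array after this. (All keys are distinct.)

sift down from index 4:
  7 vs only child 6 at index 9, swap → [5, 30, 19, 8, 6, 16, 11, 20, 15, 7]
sift down from index 3: already satisfies heap property
sift down from index 2:
  19 vs smaller child 11 at index 6, swap → [5, 30, 11, 8, 6, 16, 19, 20, 15, 7]
sift down from index 1:
  30 vs smaller child 6 at index 4, swap → [5, 6, 11, 8, 30, 16, 19, 20, 15, 7]
  30 vs only child 7 at index 9, swap → [5, 6, 11, 8, 7, 16, 19, 20, 15, 30]
sift down from index 0: already satisfies heap property

[5, 6, 11, 8, 7, 16, 19, 20, 15, 30]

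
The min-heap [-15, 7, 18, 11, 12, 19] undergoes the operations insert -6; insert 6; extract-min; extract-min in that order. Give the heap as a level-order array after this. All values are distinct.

[6, 7, 11, 18, 12, 19]

insert -6:
  append -6 at index 6 → [-15, 7, 18, 11, 12, 19, -6]
  -6 < parent 18 at index 2, swap → [-15, 7, -6, 11, 12, 19, 18]
insert 6:
  append 6 at index 7 → [-15, 7, -6, 11, 12, 19, 18, 6]
  6 < parent 11 at index 3, swap → [-15, 7, -6, 6, 12, 19, 18, 11]
  6 < parent 7 at index 1, swap → [-15, 6, -6, 7, 12, 19, 18, 11]
extract-min → returns -15:
  remove root -15; move last element 11 to root → [11, 6, -6, 7, 12, 19, 18]
  11 vs smaller child -6 at index 2, swap → [-6, 6, 11, 7, 12, 19, 18]
extract-min → returns -6:
  remove root -6; move last element 18 to root → [18, 6, 11, 7, 12, 19]
  18 vs smaller child 6 at index 1, swap → [6, 18, 11, 7, 12, 19]
  18 vs smaller child 7 at index 3, swap → [6, 7, 11, 18, 12, 19]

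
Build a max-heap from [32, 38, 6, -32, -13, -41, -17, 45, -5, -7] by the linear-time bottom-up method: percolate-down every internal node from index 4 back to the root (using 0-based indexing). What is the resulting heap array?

[45, 38, 6, 32, -7, -41, -17, -32, -5, -13]

sift down from index 4:
  -13 vs only child -7 at index 9, swap → [32, 38, 6, -32, -7, -41, -17, 45, -5, -13]
sift down from index 3:
  -32 vs larger child 45 at index 7, swap → [32, 38, 6, 45, -7, -41, -17, -32, -5, -13]
sift down from index 2: already satisfies heap property
sift down from index 1:
  38 vs larger child 45 at index 3, swap → [32, 45, 6, 38, -7, -41, -17, -32, -5, -13]
sift down from index 0:
  32 vs larger child 45 at index 1, swap → [45, 32, 6, 38, -7, -41, -17, -32, -5, -13]
  32 vs larger child 38 at index 3, swap → [45, 38, 6, 32, -7, -41, -17, -32, -5, -13]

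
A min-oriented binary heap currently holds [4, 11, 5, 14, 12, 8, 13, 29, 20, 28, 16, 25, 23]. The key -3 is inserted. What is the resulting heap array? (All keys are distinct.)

[-3, 11, 4, 14, 12, 8, 5, 29, 20, 28, 16, 25, 23, 13]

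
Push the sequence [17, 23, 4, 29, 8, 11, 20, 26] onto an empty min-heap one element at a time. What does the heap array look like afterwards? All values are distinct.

Insert 17:
  append 17 at index 0 → [17] (no swap needed)
Insert 23:
  append 23 at index 1 → [17, 23] (no swap needed)
Insert 4:
  append 4 at index 2 → [17, 23, 4]
  4 < parent 17 at index 0, swap → [4, 23, 17]
Insert 29:
  append 29 at index 3 → [4, 23, 17, 29] (no swap needed)
Insert 8:
  append 8 at index 4 → [4, 23, 17, 29, 8]
  8 < parent 23 at index 1, swap → [4, 8, 17, 29, 23]
Insert 11:
  append 11 at index 5 → [4, 8, 17, 29, 23, 11]
  11 < parent 17 at index 2, swap → [4, 8, 11, 29, 23, 17]
Insert 20:
  append 20 at index 6 → [4, 8, 11, 29, 23, 17, 20] (no swap needed)
Insert 26:
  append 26 at index 7 → [4, 8, 11, 29, 23, 17, 20, 26]
  26 < parent 29 at index 3, swap → [4, 8, 11, 26, 23, 17, 20, 29]

[4, 8, 11, 26, 23, 17, 20, 29]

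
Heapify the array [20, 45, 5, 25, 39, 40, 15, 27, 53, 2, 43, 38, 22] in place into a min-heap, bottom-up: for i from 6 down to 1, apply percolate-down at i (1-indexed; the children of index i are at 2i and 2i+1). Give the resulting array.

sift down from index 6:
  40 vs smaller child 22 at index 13, swap → [20, 45, 5, 25, 39, 22, 15, 27, 53, 2, 43, 38, 40]
sift down from index 5:
  39 vs smaller child 2 at index 10, swap → [20, 45, 5, 25, 2, 22, 15, 27, 53, 39, 43, 38, 40]
sift down from index 4: already satisfies heap property
sift down from index 3: already satisfies heap property
sift down from index 2:
  45 vs smaller child 2 at index 5, swap → [20, 2, 5, 25, 45, 22, 15, 27, 53, 39, 43, 38, 40]
  45 vs smaller child 39 at index 10, swap → [20, 2, 5, 25, 39, 22, 15, 27, 53, 45, 43, 38, 40]
sift down from index 1:
  20 vs smaller child 2 at index 2, swap → [2, 20, 5, 25, 39, 22, 15, 27, 53, 45, 43, 38, 40]

[2, 20, 5, 25, 39, 22, 15, 27, 53, 45, 43, 38, 40]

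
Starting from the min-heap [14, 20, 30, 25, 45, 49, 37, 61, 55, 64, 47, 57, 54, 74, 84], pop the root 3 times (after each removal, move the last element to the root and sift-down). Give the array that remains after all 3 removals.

[30, 45, 37, 55, 47, 49, 54, 61, 84, 64, 74, 57]

extract-min #1 returns 14:
  remove root 14; move last element 84 to root → [84, 20, 30, 25, 45, 49, 37, 61, 55, 64, 47, 57, 54, 74]
  84 vs smaller child 20 at index 1, swap → [20, 84, 30, 25, 45, 49, 37, 61, 55, 64, 47, 57, 54, 74]
  84 vs smaller child 25 at index 3, swap → [20, 25, 30, 84, 45, 49, 37, 61, 55, 64, 47, 57, 54, 74]
  84 vs smaller child 55 at index 8, swap → [20, 25, 30, 55, 45, 49, 37, 61, 84, 64, 47, 57, 54, 74]
extract-min #2 returns 20:
  remove root 20; move last element 74 to root → [74, 25, 30, 55, 45, 49, 37, 61, 84, 64, 47, 57, 54]
  74 vs smaller child 25 at index 1, swap → [25, 74, 30, 55, 45, 49, 37, 61, 84, 64, 47, 57, 54]
  74 vs smaller child 45 at index 4, swap → [25, 45, 30, 55, 74, 49, 37, 61, 84, 64, 47, 57, 54]
  74 vs smaller child 47 at index 10, swap → [25, 45, 30, 55, 47, 49, 37, 61, 84, 64, 74, 57, 54]
extract-min #3 returns 25:
  remove root 25; move last element 54 to root → [54, 45, 30, 55, 47, 49, 37, 61, 84, 64, 74, 57]
  54 vs smaller child 30 at index 2, swap → [30, 45, 54, 55, 47, 49, 37, 61, 84, 64, 74, 57]
  54 vs smaller child 37 at index 6, swap → [30, 45, 37, 55, 47, 49, 54, 61, 84, 64, 74, 57]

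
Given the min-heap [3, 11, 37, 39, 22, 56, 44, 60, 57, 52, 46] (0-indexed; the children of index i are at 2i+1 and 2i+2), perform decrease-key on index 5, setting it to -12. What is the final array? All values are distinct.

set index 5 from 56 to -12 → [3, 11, 37, 39, 22, -12, 44, 60, 57, 52, 46]
-12 < parent 37 at index 2, swap → [3, 11, -12, 39, 22, 37, 44, 60, 57, 52, 46]
-12 < parent 3 at index 0, swap → [-12, 11, 3, 39, 22, 37, 44, 60, 57, 52, 46]

[-12, 11, 3, 39, 22, 37, 44, 60, 57, 52, 46]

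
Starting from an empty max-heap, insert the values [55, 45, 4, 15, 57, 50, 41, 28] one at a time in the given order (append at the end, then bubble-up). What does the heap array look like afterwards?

Insert 55:
  append 55 at index 0 → [55] (no swap needed)
Insert 45:
  append 45 at index 1 → [55, 45] (no swap needed)
Insert 4:
  append 4 at index 2 → [55, 45, 4] (no swap needed)
Insert 15:
  append 15 at index 3 → [55, 45, 4, 15] (no swap needed)
Insert 57:
  append 57 at index 4 → [55, 45, 4, 15, 57]
  57 > parent 45 at index 1, swap → [55, 57, 4, 15, 45]
  57 > parent 55 at index 0, swap → [57, 55, 4, 15, 45]
Insert 50:
  append 50 at index 5 → [57, 55, 4, 15, 45, 50]
  50 > parent 4 at index 2, swap → [57, 55, 50, 15, 45, 4]
Insert 41:
  append 41 at index 6 → [57, 55, 50, 15, 45, 4, 41] (no swap needed)
Insert 28:
  append 28 at index 7 → [57, 55, 50, 15, 45, 4, 41, 28]
  28 > parent 15 at index 3, swap → [57, 55, 50, 28, 45, 4, 41, 15]

[57, 55, 50, 28, 45, 4, 41, 15]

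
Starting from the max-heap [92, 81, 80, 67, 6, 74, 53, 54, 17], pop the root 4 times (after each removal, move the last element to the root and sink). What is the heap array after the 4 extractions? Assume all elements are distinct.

extract-max #1 returns 92:
  remove root 92; move last element 17 to root → [17, 81, 80, 67, 6, 74, 53, 54]
  17 vs larger child 81 at index 1, swap → [81, 17, 80, 67, 6, 74, 53, 54]
  17 vs larger child 67 at index 3, swap → [81, 67, 80, 17, 6, 74, 53, 54]
  17 vs only child 54 at index 7, swap → [81, 67, 80, 54, 6, 74, 53, 17]
extract-max #2 returns 81:
  remove root 81; move last element 17 to root → [17, 67, 80, 54, 6, 74, 53]
  17 vs larger child 80 at index 2, swap → [80, 67, 17, 54, 6, 74, 53]
  17 vs larger child 74 at index 5, swap → [80, 67, 74, 54, 6, 17, 53]
extract-max #3 returns 80:
  remove root 80; move last element 53 to root → [53, 67, 74, 54, 6, 17]
  53 vs larger child 74 at index 2, swap → [74, 67, 53, 54, 6, 17]
extract-max #4 returns 74:
  remove root 74; move last element 17 to root → [17, 67, 53, 54, 6]
  17 vs larger child 67 at index 1, swap → [67, 17, 53, 54, 6]
  17 vs larger child 54 at index 3, swap → [67, 54, 53, 17, 6]

[67, 54, 53, 17, 6]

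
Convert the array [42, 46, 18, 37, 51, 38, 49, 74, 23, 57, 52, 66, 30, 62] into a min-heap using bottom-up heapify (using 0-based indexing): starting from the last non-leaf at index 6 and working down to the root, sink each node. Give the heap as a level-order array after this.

sift down from index 6: already satisfies heap property
sift down from index 5:
  38 vs smaller child 30 at index 12, swap → [42, 46, 18, 37, 51, 30, 49, 74, 23, 57, 52, 66, 38, 62]
sift down from index 4: already satisfies heap property
sift down from index 3:
  37 vs smaller child 23 at index 8, swap → [42, 46, 18, 23, 51, 30, 49, 74, 37, 57, 52, 66, 38, 62]
sift down from index 2: already satisfies heap property
sift down from index 1:
  46 vs smaller child 23 at index 3, swap → [42, 23, 18, 46, 51, 30, 49, 74, 37, 57, 52, 66, 38, 62]
  46 vs smaller child 37 at index 8, swap → [42, 23, 18, 37, 51, 30, 49, 74, 46, 57, 52, 66, 38, 62]
sift down from index 0:
  42 vs smaller child 18 at index 2, swap → [18, 23, 42, 37, 51, 30, 49, 74, 46, 57, 52, 66, 38, 62]
  42 vs smaller child 30 at index 5, swap → [18, 23, 30, 37, 51, 42, 49, 74, 46, 57, 52, 66, 38, 62]
  42 vs smaller child 38 at index 12, swap → [18, 23, 30, 37, 51, 38, 49, 74, 46, 57, 52, 66, 42, 62]

[18, 23, 30, 37, 51, 38, 49, 74, 46, 57, 52, 66, 42, 62]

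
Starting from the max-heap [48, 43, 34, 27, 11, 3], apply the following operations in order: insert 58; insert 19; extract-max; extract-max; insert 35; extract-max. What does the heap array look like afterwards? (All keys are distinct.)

[35, 27, 34, 19, 11, 3]

insert 58:
  append 58 at index 6 → [48, 43, 34, 27, 11, 3, 58]
  58 > parent 34 at index 2, swap → [48, 43, 58, 27, 11, 3, 34]
  58 > parent 48 at index 0, swap → [58, 43, 48, 27, 11, 3, 34]
insert 19:
  append 19 at index 7 → [58, 43, 48, 27, 11, 3, 34, 19] (no swap needed)
extract-max → returns 58:
  remove root 58; move last element 19 to root → [19, 43, 48, 27, 11, 3, 34]
  19 vs larger child 48 at index 2, swap → [48, 43, 19, 27, 11, 3, 34]
  19 vs larger child 34 at index 6, swap → [48, 43, 34, 27, 11, 3, 19]
extract-max → returns 48:
  remove root 48; move last element 19 to root → [19, 43, 34, 27, 11, 3]
  19 vs larger child 43 at index 1, swap → [43, 19, 34, 27, 11, 3]
  19 vs larger child 27 at index 3, swap → [43, 27, 34, 19, 11, 3]
insert 35:
  append 35 at index 6 → [43, 27, 34, 19, 11, 3, 35]
  35 > parent 34 at index 2, swap → [43, 27, 35, 19, 11, 3, 34]
extract-max → returns 43:
  remove root 43; move last element 34 to root → [34, 27, 35, 19, 11, 3]
  34 vs larger child 35 at index 2, swap → [35, 27, 34, 19, 11, 3]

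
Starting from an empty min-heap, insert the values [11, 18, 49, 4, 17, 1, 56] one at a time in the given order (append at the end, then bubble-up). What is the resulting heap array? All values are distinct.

Insert 11:
  append 11 at index 0 → [11] (no swap needed)
Insert 18:
  append 18 at index 1 → [11, 18] (no swap needed)
Insert 49:
  append 49 at index 2 → [11, 18, 49] (no swap needed)
Insert 4:
  append 4 at index 3 → [11, 18, 49, 4]
  4 < parent 18 at index 1, swap → [11, 4, 49, 18]
  4 < parent 11 at index 0, swap → [4, 11, 49, 18]
Insert 17:
  append 17 at index 4 → [4, 11, 49, 18, 17] (no swap needed)
Insert 1:
  append 1 at index 5 → [4, 11, 49, 18, 17, 1]
  1 < parent 49 at index 2, swap → [4, 11, 1, 18, 17, 49]
  1 < parent 4 at index 0, swap → [1, 11, 4, 18, 17, 49]
Insert 56:
  append 56 at index 6 → [1, 11, 4, 18, 17, 49, 56] (no swap needed)

[1, 11, 4, 18, 17, 49, 56]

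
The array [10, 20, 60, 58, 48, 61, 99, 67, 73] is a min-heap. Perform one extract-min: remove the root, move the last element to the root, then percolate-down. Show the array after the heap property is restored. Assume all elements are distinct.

[20, 48, 60, 58, 73, 61, 99, 67]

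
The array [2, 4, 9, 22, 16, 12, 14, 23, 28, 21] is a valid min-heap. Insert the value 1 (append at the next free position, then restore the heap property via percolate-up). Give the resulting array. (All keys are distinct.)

append 1 at index 10 → [2, 4, 9, 22, 16, 12, 14, 23, 28, 21, 1]
1 < parent 16 at index 4, swap → [2, 4, 9, 22, 1, 12, 14, 23, 28, 21, 16]
1 < parent 4 at index 1, swap → [2, 1, 9, 22, 4, 12, 14, 23, 28, 21, 16]
1 < parent 2 at index 0, swap → [1, 2, 9, 22, 4, 12, 14, 23, 28, 21, 16]

[1, 2, 9, 22, 4, 12, 14, 23, 28, 21, 16]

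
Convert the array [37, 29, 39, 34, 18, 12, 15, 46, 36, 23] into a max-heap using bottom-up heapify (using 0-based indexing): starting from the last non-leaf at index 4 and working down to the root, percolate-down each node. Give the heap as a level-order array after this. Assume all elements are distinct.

sift down from index 4:
  18 vs only child 23 at index 9, swap → [37, 29, 39, 34, 23, 12, 15, 46, 36, 18]
sift down from index 3:
  34 vs larger child 46 at index 7, swap → [37, 29, 39, 46, 23, 12, 15, 34, 36, 18]
sift down from index 2: already satisfies heap property
sift down from index 1:
  29 vs larger child 46 at index 3, swap → [37, 46, 39, 29, 23, 12, 15, 34, 36, 18]
  29 vs larger child 36 at index 8, swap → [37, 46, 39, 36, 23, 12, 15, 34, 29, 18]
sift down from index 0:
  37 vs larger child 46 at index 1, swap → [46, 37, 39, 36, 23, 12, 15, 34, 29, 18]

[46, 37, 39, 36, 23, 12, 15, 34, 29, 18]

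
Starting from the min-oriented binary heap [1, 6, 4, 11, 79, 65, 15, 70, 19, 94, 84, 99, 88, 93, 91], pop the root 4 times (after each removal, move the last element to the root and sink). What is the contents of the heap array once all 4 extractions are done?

[15, 19, 65, 70, 79, 99, 91, 88, 93, 94, 84]

extract-min #1 returns 1:
  remove root 1; move last element 91 to root → [91, 6, 4, 11, 79, 65, 15, 70, 19, 94, 84, 99, 88, 93]
  91 vs smaller child 4 at index 2, swap → [4, 6, 91, 11, 79, 65, 15, 70, 19, 94, 84, 99, 88, 93]
  91 vs smaller child 15 at index 6, swap → [4, 6, 15, 11, 79, 65, 91, 70, 19, 94, 84, 99, 88, 93]
extract-min #2 returns 4:
  remove root 4; move last element 93 to root → [93, 6, 15, 11, 79, 65, 91, 70, 19, 94, 84, 99, 88]
  93 vs smaller child 6 at index 1, swap → [6, 93, 15, 11, 79, 65, 91, 70, 19, 94, 84, 99, 88]
  93 vs smaller child 11 at index 3, swap → [6, 11, 15, 93, 79, 65, 91, 70, 19, 94, 84, 99, 88]
  93 vs smaller child 19 at index 8, swap → [6, 11, 15, 19, 79, 65, 91, 70, 93, 94, 84, 99, 88]
extract-min #3 returns 6:
  remove root 6; move last element 88 to root → [88, 11, 15, 19, 79, 65, 91, 70, 93, 94, 84, 99]
  88 vs smaller child 11 at index 1, swap → [11, 88, 15, 19, 79, 65, 91, 70, 93, 94, 84, 99]
  88 vs smaller child 19 at index 3, swap → [11, 19, 15, 88, 79, 65, 91, 70, 93, 94, 84, 99]
  88 vs smaller child 70 at index 7, swap → [11, 19, 15, 70, 79, 65, 91, 88, 93, 94, 84, 99]
extract-min #4 returns 11:
  remove root 11; move last element 99 to root → [99, 19, 15, 70, 79, 65, 91, 88, 93, 94, 84]
  99 vs smaller child 15 at index 2, swap → [15, 19, 99, 70, 79, 65, 91, 88, 93, 94, 84]
  99 vs smaller child 65 at index 5, swap → [15, 19, 65, 70, 79, 99, 91, 88, 93, 94, 84]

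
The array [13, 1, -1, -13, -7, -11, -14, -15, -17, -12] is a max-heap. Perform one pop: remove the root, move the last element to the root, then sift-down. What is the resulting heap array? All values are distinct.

[1, -7, -1, -13, -12, -11, -14, -15, -17]

remove root 13; move last element -12 to root → [-12, 1, -1, -13, -7, -11, -14, -15, -17]
-12 vs larger child 1 at index 1, swap → [1, -12, -1, -13, -7, -11, -14, -15, -17]
-12 vs larger child -7 at index 4, swap → [1, -7, -1, -13, -12, -11, -14, -15, -17]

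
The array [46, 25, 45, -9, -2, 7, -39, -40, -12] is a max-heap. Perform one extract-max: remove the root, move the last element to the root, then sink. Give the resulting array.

[45, 25, 7, -9, -2, -12, -39, -40]

remove root 46; move last element -12 to root → [-12, 25, 45, -9, -2, 7, -39, -40]
-12 vs larger child 45 at index 2, swap → [45, 25, -12, -9, -2, 7, -39, -40]
-12 vs larger child 7 at index 5, swap → [45, 25, 7, -9, -2, -12, -39, -40]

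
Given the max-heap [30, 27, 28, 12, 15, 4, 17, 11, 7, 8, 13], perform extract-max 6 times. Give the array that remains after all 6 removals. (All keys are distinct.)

[12, 11, 7, 4, 8]

extract-max #1 returns 30:
  remove root 30; move last element 13 to root → [13, 27, 28, 12, 15, 4, 17, 11, 7, 8]
  13 vs larger child 28 at index 2, swap → [28, 27, 13, 12, 15, 4, 17, 11, 7, 8]
  13 vs larger child 17 at index 6, swap → [28, 27, 17, 12, 15, 4, 13, 11, 7, 8]
extract-max #2 returns 28:
  remove root 28; move last element 8 to root → [8, 27, 17, 12, 15, 4, 13, 11, 7]
  8 vs larger child 27 at index 1, swap → [27, 8, 17, 12, 15, 4, 13, 11, 7]
  8 vs larger child 15 at index 4, swap → [27, 15, 17, 12, 8, 4, 13, 11, 7]
extract-max #3 returns 27:
  remove root 27; move last element 7 to root → [7, 15, 17, 12, 8, 4, 13, 11]
  7 vs larger child 17 at index 2, swap → [17, 15, 7, 12, 8, 4, 13, 11]
  7 vs larger child 13 at index 6, swap → [17, 15, 13, 12, 8, 4, 7, 11]
extract-max #4 returns 17:
  remove root 17; move last element 11 to root → [11, 15, 13, 12, 8, 4, 7]
  11 vs larger child 15 at index 1, swap → [15, 11, 13, 12, 8, 4, 7]
  11 vs larger child 12 at index 3, swap → [15, 12, 13, 11, 8, 4, 7]
extract-max #5 returns 15:
  remove root 15; move last element 7 to root → [7, 12, 13, 11, 8, 4]
  7 vs larger child 13 at index 2, swap → [13, 12, 7, 11, 8, 4]
extract-max #6 returns 13:
  remove root 13; move last element 4 to root → [4, 12, 7, 11, 8]
  4 vs larger child 12 at index 1, swap → [12, 4, 7, 11, 8]
  4 vs larger child 11 at index 3, swap → [12, 11, 7, 4, 8]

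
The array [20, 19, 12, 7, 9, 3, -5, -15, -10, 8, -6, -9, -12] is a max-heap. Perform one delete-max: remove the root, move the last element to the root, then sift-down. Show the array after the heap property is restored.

[19, 9, 12, 7, 8, 3, -5, -15, -10, -12, -6, -9]

remove root 20; move last element -12 to root → [-12, 19, 12, 7, 9, 3, -5, -15, -10, 8, -6, -9]
-12 vs larger child 19 at index 1, swap → [19, -12, 12, 7, 9, 3, -5, -15, -10, 8, -6, -9]
-12 vs larger child 9 at index 4, swap → [19, 9, 12, 7, -12, 3, -5, -15, -10, 8, -6, -9]
-12 vs larger child 8 at index 9, swap → [19, 9, 12, 7, 8, 3, -5, -15, -10, -12, -6, -9]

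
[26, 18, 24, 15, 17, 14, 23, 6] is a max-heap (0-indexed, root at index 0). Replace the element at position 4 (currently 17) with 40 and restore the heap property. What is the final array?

[40, 26, 24, 15, 18, 14, 23, 6]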